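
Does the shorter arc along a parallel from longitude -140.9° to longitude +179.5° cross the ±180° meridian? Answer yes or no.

Yes

Naïve |179.5 − -140.9| = 320.4° > 180°, so the shorter arc goes the other way round — across 180°.
Signed shortest Δλ = ((179.5 − -140.9 + 180) mod 360) − 180 = -39.6°.
Going west by 39.6° from -140.9° passes through 180° before reaching +179.5°.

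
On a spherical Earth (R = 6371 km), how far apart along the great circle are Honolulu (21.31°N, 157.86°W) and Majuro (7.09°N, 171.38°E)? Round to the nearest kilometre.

Δλ = 171.38 − -157.86 = 329.24°; wrapped into (−180°, 180°]: -30.76°.
Δφ = 7.09 − 21.31 = -14.22°.
a = sin²(Δφ/2) + cos φ₁ · cos φ₂ · sin²(Δλ/2) = 0.080351.
c = 2·atan2(√a, √(1−a)) = 0.57481 rad → d = 6371·c ≈ 3662.09 km.

3662 km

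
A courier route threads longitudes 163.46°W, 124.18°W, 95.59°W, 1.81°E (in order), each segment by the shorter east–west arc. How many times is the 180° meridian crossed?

0

Leg 1: -163.46° → -124.18°, shortest Δλ = 39.28° (east) — does not cross 180°.
Leg 2: -124.18° → -95.59°, shortest Δλ = 28.59° (east) — does not cross 180°.
Leg 3: -95.59° → +1.81°, shortest Δλ = 97.4° (east) — does not cross 180°.
Total crossings: 0.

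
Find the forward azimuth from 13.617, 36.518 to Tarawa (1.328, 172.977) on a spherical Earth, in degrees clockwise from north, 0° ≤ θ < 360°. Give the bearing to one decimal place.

74.3°

Δλ = 172.977 − 36.518 = 136.459°.
θ = atan2( sin Δλ · cos φ₂ , cos φ₁ · sin φ₂ − sin φ₁ · cos φ₂ · cos Δλ )
  = atan2(0.68869, 0.19314) = 74.334° → normalised to [0°, 360°): 74.334°.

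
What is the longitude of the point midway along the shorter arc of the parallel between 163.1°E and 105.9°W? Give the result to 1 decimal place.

151.4°W

Signed shortest Δλ from +163.1° to -105.9° is +91.0°.
Midpoint longitude = +163.1° + (+91.0°)/2 = +163.1° + 45.5° = +208.6°.
Normalise into (−180°, 180°]: -151.4°.
(The naïve average (+163.1 + -105.9)/2 = 28.6° is on the wrong side of the globe.)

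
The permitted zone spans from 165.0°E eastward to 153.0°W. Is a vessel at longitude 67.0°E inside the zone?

Band width going east from +165.0° to -153.0°: ((-153.0 − 165.0) mod 360) = 42.0°.
Offset of +67.0° east of the west edge: ((67.0 − 165.0) mod 360) = 262.0°.
262.0° > 42.0° ⇒ outside.

No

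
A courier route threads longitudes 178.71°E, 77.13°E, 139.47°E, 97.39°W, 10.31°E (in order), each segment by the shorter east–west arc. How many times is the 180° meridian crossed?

Leg 1: +178.71° → +77.13°, shortest Δλ = -101.58° (west) — does not cross 180°.
Leg 2: +77.13° → +139.47°, shortest Δλ = 62.34° (east) — does not cross 180°.
Leg 3: +139.47° → -97.39°, shortest Δλ = 123.14° (east) — crosses 180°.
Leg 4: -97.39° → +10.31°, shortest Δλ = 107.7° (east) — does not cross 180°.
Total crossings: 1.

1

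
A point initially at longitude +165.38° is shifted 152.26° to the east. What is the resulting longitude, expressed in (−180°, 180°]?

-42.36°

Start at +165.38°; shift +152.26° → +317.64°.
+317.64° lies outside (−180°, 180°]; subtract 360° → -42.36°.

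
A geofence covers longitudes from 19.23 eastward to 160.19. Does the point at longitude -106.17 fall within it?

Band width going east from +19.23° to +160.19°: ((160.19 − 19.23) mod 360) = 140.96°.
Offset of -106.17° east of the west edge: ((-106.17 − 19.23) mod 360) = 234.60°.
234.60° > 140.96° ⇒ outside.

No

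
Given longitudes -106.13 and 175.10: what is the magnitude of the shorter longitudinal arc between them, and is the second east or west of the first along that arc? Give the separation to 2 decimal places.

78.77° west

Raw difference: 175.10 − -106.13 = 281.23°.
Normalise into (−180°, 180°]: 281.23° − 360° = -78.77°.
Negative ⇒ the second point lies to the west; separation 78.77°.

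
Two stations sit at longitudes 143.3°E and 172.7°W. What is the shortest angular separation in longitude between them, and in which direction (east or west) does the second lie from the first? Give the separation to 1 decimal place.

44.0° east

Raw difference: -172.7 − 143.3 = -316.0°.
Normalise into (−180°, 180°]: -316.0° + 360° = 44.0°.
Positive ⇒ the second point lies to the east; separation 44.0°.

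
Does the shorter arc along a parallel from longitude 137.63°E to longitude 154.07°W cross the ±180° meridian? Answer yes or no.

Yes

Naïve |-154.07 − 137.63| = 291.7° > 180°, so the shorter arc goes the other way round — across 180°.
Signed shortest Δλ = ((-154.07 − 137.63 + 180) mod 360) − 180 = 68.3°.
Going east by 68.3° from +137.63° passes through 180° before reaching -154.07°.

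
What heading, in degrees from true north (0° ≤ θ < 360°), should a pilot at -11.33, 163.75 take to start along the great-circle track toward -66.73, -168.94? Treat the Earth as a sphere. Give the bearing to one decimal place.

167.7°

Δλ = -168.94 − 163.75 = -332.69°; wrapped into (−180°, 180°]: 27.31°.
θ = atan2( sin Δλ · cos φ₂ , cos φ₁ · sin φ₂ − sin φ₁ · cos φ₂ · cos Δλ )
  = atan2(0.18126, -0.83179) = 167.707° → normalised to [0°, 360°): 167.707°.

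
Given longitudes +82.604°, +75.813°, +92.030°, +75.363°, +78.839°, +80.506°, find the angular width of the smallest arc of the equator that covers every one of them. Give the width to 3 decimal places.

Sort the longitudes: +75.363°, +75.813°, +78.839°, +80.506°, +82.604°, +92.030°.
Eastward gaps between consecutive values (wrapping around): 0.450°, 3.026°, 1.667°, 2.098°, 9.426°, 343.333°.
Largest gap = 343.333° ⇒ minimal covering band is its complement: 360° − 343.333° = 16.667°.
Band runs from +75.363° eastward to +92.030°.

16.667°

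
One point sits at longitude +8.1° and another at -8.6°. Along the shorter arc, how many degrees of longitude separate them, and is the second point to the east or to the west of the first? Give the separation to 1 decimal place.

16.7° west

Raw difference: -8.6 − 8.1 = -16.7°.
Normalise into (−180°, 180°]: -16.7° stays -16.7°.
Negative ⇒ the second point lies to the west; separation 16.7°.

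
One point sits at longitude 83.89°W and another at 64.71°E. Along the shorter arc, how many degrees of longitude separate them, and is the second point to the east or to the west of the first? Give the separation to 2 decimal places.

148.60° east

Raw difference: 64.71 − -83.89 = 148.6°.
Normalise into (−180°, 180°]: 148.6° stays 148.6°.
Positive ⇒ the second point lies to the east; separation 148.60°.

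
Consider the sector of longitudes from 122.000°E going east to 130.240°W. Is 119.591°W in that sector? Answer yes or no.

Band width going east from +122.000° to -130.240°: ((-130.240 − 122.000) mod 360) = 107.760°.
Offset of -119.591° east of the west edge: ((-119.591 − 122.000) mod 360) = 118.409°.
118.409° > 107.760° ⇒ outside.

No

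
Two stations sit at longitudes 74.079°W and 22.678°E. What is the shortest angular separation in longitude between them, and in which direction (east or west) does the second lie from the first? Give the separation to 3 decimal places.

Raw difference: 22.678 − -74.079 = 96.757°.
Normalise into (−180°, 180°]: 96.757° stays 96.757°.
Positive ⇒ the second point lies to the east; separation 96.757°.

96.757° east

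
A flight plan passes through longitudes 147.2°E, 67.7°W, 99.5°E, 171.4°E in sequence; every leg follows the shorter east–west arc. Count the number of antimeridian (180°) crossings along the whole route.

Leg 1: +147.2° → -67.7°, shortest Δλ = 145.1° (east) — crosses 180°.
Leg 2: -67.7° → +99.5°, shortest Δλ = 167.2° (east) — does not cross 180°.
Leg 3: +99.5° → +171.4°, shortest Δλ = 71.9° (east) — does not cross 180°.
Total crossings: 1.

1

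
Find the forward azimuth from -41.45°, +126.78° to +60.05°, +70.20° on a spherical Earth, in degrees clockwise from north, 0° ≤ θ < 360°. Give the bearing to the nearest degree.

333°

Δλ = 70.20 − 126.78 = -56.58°.
θ = atan2( sin Δλ · cos φ₂ , cos φ₁ · sin φ₂ − sin φ₁ · cos φ₂ · cos Δλ )
  = atan2(-0.41670, 0.83146) = -26.618° → normalised to [0°, 360°): 333.382°.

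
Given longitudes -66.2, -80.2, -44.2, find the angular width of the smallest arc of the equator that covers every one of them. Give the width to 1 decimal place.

Sort the longitudes: -80.2°, -66.2°, -44.2°.
Eastward gaps between consecutive values (wrapping around): 14.0°, 22.0°, 324.0°.
Largest gap = 324.0° ⇒ minimal covering band is its complement: 360° − 324.0° = 36.0°.
Band runs from -80.2° eastward to -44.2°.

36.0°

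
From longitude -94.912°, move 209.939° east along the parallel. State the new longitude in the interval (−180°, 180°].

Start at -94.912°; shift +209.939° → +115.027°.
+115.027° already lies in (−180°, 180°].

+115.027°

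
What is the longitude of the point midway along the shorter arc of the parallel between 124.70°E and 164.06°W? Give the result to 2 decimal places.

160.32°E

Signed shortest Δλ from +124.70° to -164.06° is +71.24°.
Midpoint longitude = +124.70° + (+71.24°)/2 = +124.70° + 35.62° = +160.32°.
(The naïve average (+124.70 + -164.06)/2 = -19.68° is on the wrong side of the globe.)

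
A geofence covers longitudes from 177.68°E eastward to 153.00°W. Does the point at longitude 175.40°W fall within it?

Band width going east from +177.68° to -153.00°: ((-153.00 − 177.68) mod 360) = 29.32°.
Offset of -175.40° east of the west edge: ((-175.40 − 177.68) mod 360) = 6.92°.
6.92° ≤ 29.32° ⇒ inside.

Yes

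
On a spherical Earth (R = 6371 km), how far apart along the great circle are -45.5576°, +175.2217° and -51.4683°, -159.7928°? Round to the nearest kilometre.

1943 km

Δλ = -159.7928 − 175.2217 = -335.0145°; wrapped into (−180°, 180°]: 24.9855°.
Δφ = -51.4683 − -45.5576 = -5.9107°.
a = sin²(Δφ/2) + cos φ₁ · cos φ₂ · sin²(Δλ/2) = 0.023068.
c = 2·atan2(√a, √(1−a)) = 0.30495 rad → d = 6371·c ≈ 1942.81 km.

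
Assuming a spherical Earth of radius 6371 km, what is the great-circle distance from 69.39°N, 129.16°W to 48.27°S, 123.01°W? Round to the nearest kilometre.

Δλ = -123.01 − -129.16 = 6.15°.
Δφ = -48.27 − 69.39 = -117.66°.
a = sin²(Δφ/2) + cos φ₁ · cos φ₂ · sin²(Δλ/2) = 0.732786.
c = 2·atan2(√a, √(1−a)) = 2.05508 rad → d = 6371·c ≈ 13092.90 km.

13093 km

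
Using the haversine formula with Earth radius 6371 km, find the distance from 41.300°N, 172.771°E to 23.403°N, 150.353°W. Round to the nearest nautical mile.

2134 nmi

Δλ = -150.353 − 172.771 = -323.124°; wrapped into (−180°, 180°]: 36.876°.
Δφ = 23.403 − 41.300 = -17.897°.
a = sin²(Δφ/2) + cos φ₁ · cos φ₂ · sin²(Δλ/2) = 0.093163.
c = 2·atan2(√a, √(1−a)) = 0.62035 rad → d = 6371·c ≈ 3952.26 km ≈ 2134.05 nmi.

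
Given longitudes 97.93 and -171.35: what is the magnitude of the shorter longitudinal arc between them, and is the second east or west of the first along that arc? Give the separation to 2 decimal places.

Raw difference: -171.35 − 97.93 = -269.28°.
Normalise into (−180°, 180°]: -269.28° + 360° = 90.72°.
Positive ⇒ the second point lies to the east; separation 90.72°.

90.72° east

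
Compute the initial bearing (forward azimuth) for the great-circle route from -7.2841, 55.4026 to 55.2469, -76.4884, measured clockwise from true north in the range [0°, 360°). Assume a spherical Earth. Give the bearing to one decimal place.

331.0°

Δλ = -76.4884 − 55.4026 = -131.8910°.
θ = atan2( sin Δλ · cos φ₂ , cos φ₁ · sin φ₂ − sin φ₁ · cos φ₂ · cos Δλ )
  = atan2(-0.42435, 0.76673) = -28.963° → normalised to [0°, 360°): 331.037°.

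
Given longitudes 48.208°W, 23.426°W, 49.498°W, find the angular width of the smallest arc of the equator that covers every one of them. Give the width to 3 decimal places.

Sort the longitudes: -49.498°, -48.208°, -23.426°.
Eastward gaps between consecutive values (wrapping around): 1.290°, 24.782°, 333.928°.
Largest gap = 333.928° ⇒ minimal covering band is its complement: 360° − 333.928° = 26.072°.
Band runs from -49.498° eastward to -23.426°.

26.072°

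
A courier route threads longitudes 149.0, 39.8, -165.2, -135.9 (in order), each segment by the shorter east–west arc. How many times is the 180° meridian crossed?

Leg 1: +149.0° → +39.8°, shortest Δλ = -109.2° (west) — does not cross 180°.
Leg 2: +39.8° → -165.2°, shortest Δλ = 155.0° (east) — crosses 180°.
Leg 3: -165.2° → -135.9°, shortest Δλ = 29.3° (east) — does not cross 180°.
Total crossings: 1.

1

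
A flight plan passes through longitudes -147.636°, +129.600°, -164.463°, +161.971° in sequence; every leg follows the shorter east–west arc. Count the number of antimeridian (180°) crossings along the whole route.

3

Leg 1: -147.636° → +129.600°, shortest Δλ = -82.764° (west) — crosses 180°.
Leg 2: +129.600° → -164.463°, shortest Δλ = 65.937° (east) — crosses 180°.
Leg 3: -164.463° → +161.971°, shortest Δλ = -33.566° (west) — crosses 180°.
Total crossings: 3.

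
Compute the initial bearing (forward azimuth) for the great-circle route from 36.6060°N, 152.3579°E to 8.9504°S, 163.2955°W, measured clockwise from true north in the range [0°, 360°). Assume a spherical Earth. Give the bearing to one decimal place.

128.3°

Δλ = -163.2955 − 152.3579 = -315.6534°; wrapped into (−180°, 180°]: 44.3466°.
θ = atan2( sin Δλ · cos φ₂ , cos φ₁ · sin φ₂ − sin φ₁ · cos φ₂ · cos Δλ )
  = atan2(0.69049, -0.54613) = 128.342° → normalised to [0°, 360°): 128.342°.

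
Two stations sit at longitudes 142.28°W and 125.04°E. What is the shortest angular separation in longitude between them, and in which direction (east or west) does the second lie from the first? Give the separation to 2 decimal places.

92.68° west

Raw difference: 125.04 − -142.28 = 267.32°.
Normalise into (−180°, 180°]: 267.32° − 360° = -92.68°.
Negative ⇒ the second point lies to the west; separation 92.68°.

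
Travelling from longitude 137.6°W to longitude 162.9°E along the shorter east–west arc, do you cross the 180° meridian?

Yes

Naïve |162.9 − -137.6| = 300.5° > 180°, so the shorter arc goes the other way round — across 180°.
Signed shortest Δλ = ((162.9 − -137.6 + 180) mod 360) − 180 = -59.5°.
Going west by 59.5° from -137.6° passes through 180° before reaching +162.9°.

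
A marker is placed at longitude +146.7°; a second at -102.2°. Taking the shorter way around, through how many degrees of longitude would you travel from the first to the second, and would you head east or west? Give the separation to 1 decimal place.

Raw difference: -102.2 − 146.7 = -248.9°.
Normalise into (−180°, 180°]: -248.9° + 360° = 111.1°.
Positive ⇒ the second point lies to the east; separation 111.1°.

111.1° east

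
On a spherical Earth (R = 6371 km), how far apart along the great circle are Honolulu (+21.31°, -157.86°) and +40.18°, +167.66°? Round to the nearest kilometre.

3869 km

Δλ = 167.66 − -157.86 = 325.52°; wrapped into (−180°, 180°]: -34.48°.
Δφ = 40.18 − 21.31 = 18.87°.
a = sin²(Δφ/2) + cos φ₁ · cos φ₂ · sin²(Δλ/2) = 0.089394.
c = 2·atan2(√a, √(1−a)) = 0.60727 rad → d = 6371·c ≈ 3868.89 km.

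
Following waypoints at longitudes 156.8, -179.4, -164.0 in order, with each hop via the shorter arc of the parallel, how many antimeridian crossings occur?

Leg 1: +156.8° → -179.4°, shortest Δλ = 23.8° (east) — crosses 180°.
Leg 2: -179.4° → -164.0°, shortest Δλ = 15.4° (east) — does not cross 180°.
Total crossings: 1.

1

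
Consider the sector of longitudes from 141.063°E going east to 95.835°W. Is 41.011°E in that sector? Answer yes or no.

Band width going east from +141.063° to -95.835°: ((-95.835 − 141.063) mod 360) = 123.102°.
Offset of +41.011° east of the west edge: ((41.011 − 141.063) mod 360) = 259.948°.
259.948° > 123.102° ⇒ outside.

No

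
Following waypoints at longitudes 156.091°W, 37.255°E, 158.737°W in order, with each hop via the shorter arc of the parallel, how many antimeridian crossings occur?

Leg 1: -156.091° → +37.255°, shortest Δλ = -166.654° (west) — crosses 180°.
Leg 2: +37.255° → -158.737°, shortest Δλ = 164.008° (east) — crosses 180°.
Total crossings: 2.

2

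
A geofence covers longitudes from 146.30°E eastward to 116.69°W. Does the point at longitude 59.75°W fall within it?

Band width going east from +146.30° to -116.69°: ((-116.69 − 146.30) mod 360) = 97.01°.
Offset of -59.75° east of the west edge: ((-59.75 − 146.30) mod 360) = 153.95°.
153.95° > 97.01° ⇒ outside.

No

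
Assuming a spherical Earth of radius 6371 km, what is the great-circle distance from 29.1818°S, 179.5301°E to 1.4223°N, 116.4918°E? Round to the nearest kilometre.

Δλ = 116.4918 − 179.5301 = -63.0383°.
Δφ = 1.4223 − -29.1818 = 30.6041°.
a = sin²(Δφ/2) + cos φ₁ · cos φ₂ · sin²(Δλ/2) = 0.308188.
c = 2·atan2(√a, √(1−a)) = 1.17708 rad → d = 6371·c ≈ 7499.17 km.

7499 km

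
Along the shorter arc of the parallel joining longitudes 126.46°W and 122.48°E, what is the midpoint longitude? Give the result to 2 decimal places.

178.01°E

Signed shortest Δλ from -126.46° to +122.48° is -111.06°.
Midpoint longitude = -126.46° + (-111.06°)/2 = -126.46° − 55.53° = -181.99°.
Normalise into (−180°, 180°]: +178.01°.
(The naïve average (-126.46 + +122.48)/2 = -1.99° is on the wrong side of the globe.)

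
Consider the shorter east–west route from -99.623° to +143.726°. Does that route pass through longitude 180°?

Naïve |143.726 − -99.623| = 243.349° > 180°, so the shorter arc goes the other way round — across 180°.
Signed shortest Δλ = ((143.726 − -99.623 + 180) mod 360) − 180 = -116.651°.
Going west by 116.651° from -99.623° passes through 180° before reaching +143.726°.

Yes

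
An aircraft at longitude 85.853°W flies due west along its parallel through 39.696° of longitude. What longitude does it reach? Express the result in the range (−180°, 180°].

Start at -85.853°; shift −39.696° → -125.549°.
-125.549° already lies in (−180°, 180°].

125.549°W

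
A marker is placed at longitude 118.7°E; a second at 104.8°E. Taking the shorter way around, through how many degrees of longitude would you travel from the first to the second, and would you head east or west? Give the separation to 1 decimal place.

Raw difference: 104.8 − 118.7 = -13.9°.
Normalise into (−180°, 180°]: -13.9° stays -13.9°.
Negative ⇒ the second point lies to the west; separation 13.9°.

13.9° west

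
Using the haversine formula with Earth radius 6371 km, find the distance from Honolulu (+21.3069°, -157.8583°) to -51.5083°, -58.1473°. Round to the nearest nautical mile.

Δλ = -58.1473 − -157.8583 = 99.7110°.
Δφ = -51.5083 − 21.3069 = -72.8152°.
a = sin²(Δφ/2) + cos φ₁ · cos φ₂ · sin²(Δλ/2) = 0.691107.
c = 2·atan2(√a, √(1−a)) = 1.96299 rad → d = 6371·c ≈ 12506.19 km ≈ 6752.80 nmi.

6753 nmi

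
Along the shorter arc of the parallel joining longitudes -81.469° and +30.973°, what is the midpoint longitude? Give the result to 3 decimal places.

Signed shortest Δλ from -81.469° to +30.973° is +112.442°.
Midpoint longitude = -81.469° + (+112.442°)/2 = -81.469° + 56.221° = -25.248°.

-25.248°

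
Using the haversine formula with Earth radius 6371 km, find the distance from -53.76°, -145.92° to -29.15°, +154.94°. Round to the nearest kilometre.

5435 km

Δλ = 154.94 − -145.92 = 300.86°; wrapped into (−180°, 180°]: -59.14°.
Δφ = -29.15 − -53.76 = 24.61°.
a = sin²(Δφ/2) + cos φ₁ · cos φ₂ · sin²(Δλ/2) = 0.171151.
c = 2·atan2(√a, √(1−a)) = 0.85304 rad → d = 6371·c ≈ 5434.71 km.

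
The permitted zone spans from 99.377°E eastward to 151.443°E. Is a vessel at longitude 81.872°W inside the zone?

Band width going east from +99.377° to +151.443°: ((151.443 − 99.377) mod 360) = 52.066°.
Offset of -81.872° east of the west edge: ((-81.872 − 99.377) mod 360) = 178.751°.
178.751° > 52.066° ⇒ outside.

No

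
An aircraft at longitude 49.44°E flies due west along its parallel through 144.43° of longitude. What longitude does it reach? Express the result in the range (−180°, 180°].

Start at +49.44°; shift −144.43° → -94.99°.
-94.99° already lies in (−180°, 180°].

94.99°W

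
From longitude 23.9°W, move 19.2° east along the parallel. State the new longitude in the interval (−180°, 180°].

Start at -23.9°; shift +19.2° → -4.7°.
-4.7° already lies in (−180°, 180°].

4.7°W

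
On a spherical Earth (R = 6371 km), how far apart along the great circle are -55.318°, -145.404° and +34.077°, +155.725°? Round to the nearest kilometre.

11402 km

Δλ = 155.725 − -145.404 = 301.129°; wrapped into (−180°, 180°]: -58.871°.
Δφ = 34.077 − -55.318 = 89.395°.
a = sin²(Δφ/2) + cos φ₁ · cos φ₂ · sin²(Δλ/2) = 0.608550.
c = 2·atan2(√a, √(1−a)) = 1.78964 rad → d = 6371·c ≈ 11401.79 km.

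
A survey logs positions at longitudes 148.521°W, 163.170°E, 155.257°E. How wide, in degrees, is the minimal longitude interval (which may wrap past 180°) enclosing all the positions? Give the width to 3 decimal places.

56.222°

Sort the longitudes: -148.521°, +155.257°, +163.170°.
Eastward gaps between consecutive values (wrapping around): 303.778°, 7.913°, 48.309°.
Largest gap = 303.778° ⇒ minimal covering band is its complement: 360° − 303.778° = 56.222°.
Band runs from +155.257° eastward to -148.521°, crossing the antimeridian.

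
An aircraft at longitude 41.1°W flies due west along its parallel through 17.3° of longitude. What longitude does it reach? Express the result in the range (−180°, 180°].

Start at -41.1°; shift −17.3° → -58.4°.
-58.4° already lies in (−180°, 180°].

58.4°W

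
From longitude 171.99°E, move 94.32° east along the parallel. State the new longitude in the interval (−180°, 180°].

93.69°W

Start at +171.99°; shift +94.32° → +266.31°.
+266.31° lies outside (−180°, 180°]; subtract 360° → -93.69°.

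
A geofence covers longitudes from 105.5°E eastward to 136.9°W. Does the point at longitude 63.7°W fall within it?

No

Band width going east from +105.5° to -136.9°: ((-136.9 − 105.5) mod 360) = 117.6°.
Offset of -63.7° east of the west edge: ((-63.7 − 105.5) mod 360) = 190.8°.
190.8° > 117.6° ⇒ outside.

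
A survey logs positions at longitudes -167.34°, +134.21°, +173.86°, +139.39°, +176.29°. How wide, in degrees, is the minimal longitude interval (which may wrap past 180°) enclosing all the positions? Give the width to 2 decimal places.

Sort the longitudes: -167.34°, +134.21°, +139.39°, +173.86°, +176.29°.
Eastward gaps between consecutive values (wrapping around): 301.55°, 5.18°, 34.47°, 2.43°, 16.37°.
Largest gap = 301.55° ⇒ minimal covering band is its complement: 360° − 301.55° = 58.45°.
Band runs from +134.21° eastward to -167.34°, crossing the antimeridian.

58.45°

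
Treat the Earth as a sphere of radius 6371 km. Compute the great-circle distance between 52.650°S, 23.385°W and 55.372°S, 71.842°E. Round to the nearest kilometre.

Δλ = 71.842 − -23.385 = 95.227°.
Δφ = -55.372 − -52.650 = -2.722°.
a = sin²(Δφ/2) + cos φ₁ · cos φ₂ · sin²(Δλ/2) = 0.188640.
c = 2·atan2(√a, √(1−a)) = 0.89858 rad → d = 6371·c ≈ 5724.87 km.

5725 km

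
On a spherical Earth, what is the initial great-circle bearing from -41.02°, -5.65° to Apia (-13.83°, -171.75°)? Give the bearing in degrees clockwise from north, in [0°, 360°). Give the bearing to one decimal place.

196.3°

Δλ = -171.75 − -5.65 = -166.10°.
θ = atan2( sin Δλ · cos φ₂ , cos φ₁ · sin φ₂ − sin φ₁ · cos φ₂ · cos Δλ )
  = atan2(-0.23326, -0.79899) = -163.725° → normalised to [0°, 360°): 196.275°.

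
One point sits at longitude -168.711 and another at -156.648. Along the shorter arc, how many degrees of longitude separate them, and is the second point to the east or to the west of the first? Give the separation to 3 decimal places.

Raw difference: -156.648 − -168.711 = 12.063°.
Normalise into (−180°, 180°]: 12.063° stays 12.063°.
Positive ⇒ the second point lies to the east; separation 12.063°.

12.063° east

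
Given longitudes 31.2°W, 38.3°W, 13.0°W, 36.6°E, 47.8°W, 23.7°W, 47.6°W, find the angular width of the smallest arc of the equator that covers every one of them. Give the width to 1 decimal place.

84.4°

Sort the longitudes: -47.8°, -47.6°, -38.3°, -31.2°, -23.7°, -13.0°, +36.6°.
Eastward gaps between consecutive values (wrapping around): 0.2°, 9.3°, 7.1°, 7.5°, 10.7°, 49.6°, 275.6°.
Largest gap = 275.6° ⇒ minimal covering band is its complement: 360° − 275.6° = 84.4°.
Band runs from -47.8° eastward to +36.6°.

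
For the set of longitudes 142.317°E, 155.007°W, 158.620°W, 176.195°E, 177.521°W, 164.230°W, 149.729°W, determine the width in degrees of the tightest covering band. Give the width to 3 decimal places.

67.954°

Sort the longitudes: -177.521°, -164.230°, -158.620°, -155.007°, -149.729°, +142.317°, +176.195°.
Eastward gaps between consecutive values (wrapping around): 13.291°, 5.610°, 3.613°, 5.278°, 292.046°, 33.878°, 6.284°.
Largest gap = 292.046° ⇒ minimal covering band is its complement: 360° − 292.046° = 67.954°.
Band runs from +142.317° eastward to -149.729°, crossing the antimeridian.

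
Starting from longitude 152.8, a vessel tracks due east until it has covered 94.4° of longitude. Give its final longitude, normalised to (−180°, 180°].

Start at +152.8°; shift +94.4° → +247.2°.
+247.2° lies outside (−180°, 180°]; subtract 360° → -112.8°.

-112.8°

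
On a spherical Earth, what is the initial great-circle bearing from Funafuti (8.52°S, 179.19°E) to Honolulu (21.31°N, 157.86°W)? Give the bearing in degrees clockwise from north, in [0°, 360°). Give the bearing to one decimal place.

36.7°

Δλ = -157.86 − 179.19 = -337.05°; wrapped into (−180°, 180°]: 22.95°.
θ = atan2( sin Δλ · cos φ₂ , cos φ₁ · sin φ₂ − sin φ₁ · cos φ₂ · cos Δλ )
  = atan2(0.36327, 0.48650) = 36.748° → normalised to [0°, 360°): 36.748°.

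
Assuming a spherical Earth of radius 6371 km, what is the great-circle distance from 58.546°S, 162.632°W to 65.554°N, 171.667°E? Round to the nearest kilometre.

Δλ = 171.667 − -162.632 = 334.299°; wrapped into (−180°, 180°]: -25.701°.
Δφ = 65.554 − -58.546 = 124.100°.
a = sin²(Δφ/2) + cos φ₁ · cos φ₂ · sin²(Δλ/2) = 0.791001.
c = 2·atan2(√a, √(1−a)) = 2.19199 rad → d = 6371·c ≈ 13965.14 km.

13965 km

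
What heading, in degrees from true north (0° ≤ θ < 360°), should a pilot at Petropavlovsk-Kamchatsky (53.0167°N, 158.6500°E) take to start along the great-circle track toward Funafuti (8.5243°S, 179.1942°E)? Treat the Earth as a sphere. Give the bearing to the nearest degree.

Δλ = 179.1942 − 158.6500 = 20.5442°.
θ = atan2( sin Δλ · cos φ₂ , cos φ₁ · sin φ₂ − sin φ₁ · cos φ₂ · cos Δλ )
  = atan2(0.34705, -0.82892) = 157.282° → normalised to [0°, 360°): 157.282°.

157°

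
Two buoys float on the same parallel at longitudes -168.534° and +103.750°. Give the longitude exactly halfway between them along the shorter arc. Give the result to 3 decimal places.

Signed shortest Δλ from -168.534° to +103.750° is -87.716°.
Midpoint longitude = -168.534° + (-87.716°)/2 = -168.534° − 43.858° = -212.392°.
Normalise into (−180°, 180°]: +147.608°.
(The naïve average (-168.534 + +103.750)/2 = -32.392° is on the wrong side of the globe.)

+147.608°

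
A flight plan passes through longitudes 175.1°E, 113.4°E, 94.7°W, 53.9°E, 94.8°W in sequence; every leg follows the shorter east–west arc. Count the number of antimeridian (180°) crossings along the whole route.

Leg 1: +175.1° → +113.4°, shortest Δλ = -61.7° (west) — does not cross 180°.
Leg 2: +113.4° → -94.7°, shortest Δλ = 151.9° (east) — crosses 180°.
Leg 3: -94.7° → +53.9°, shortest Δλ = 148.6° (east) — does not cross 180°.
Leg 4: +53.9° → -94.8°, shortest Δλ = -148.7° (west) — does not cross 180°.
Total crossings: 1.

1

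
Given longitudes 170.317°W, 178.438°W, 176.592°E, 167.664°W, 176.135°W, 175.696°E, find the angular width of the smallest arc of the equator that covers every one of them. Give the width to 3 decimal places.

16.640°

Sort the longitudes: -178.438°, -176.135°, -170.317°, -167.664°, +175.696°, +176.592°.
Eastward gaps between consecutive values (wrapping around): 2.303°, 5.818°, 2.653°, 343.360°, 0.896°, 4.970°.
Largest gap = 343.360° ⇒ minimal covering band is its complement: 360° − 343.360° = 16.640°.
Band runs from +175.696° eastward to -167.664°, crossing the antimeridian.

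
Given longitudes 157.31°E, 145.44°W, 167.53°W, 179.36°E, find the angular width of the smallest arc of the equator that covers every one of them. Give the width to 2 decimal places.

57.25°

Sort the longitudes: -167.53°, -145.44°, +157.31°, +179.36°.
Eastward gaps between consecutive values (wrapping around): 22.09°, 302.75°, 22.05°, 13.11°.
Largest gap = 302.75° ⇒ minimal covering band is its complement: 360° − 302.75° = 57.25°.
Band runs from +157.31° eastward to -145.44°, crossing the antimeridian.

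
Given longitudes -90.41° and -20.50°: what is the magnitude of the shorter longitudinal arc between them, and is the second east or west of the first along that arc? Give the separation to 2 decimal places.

Raw difference: -20.50 − -90.41 = 69.91°.
Normalise into (−180°, 180°]: 69.91° stays 69.91°.
Positive ⇒ the second point lies to the east; separation 69.91°.

69.91° east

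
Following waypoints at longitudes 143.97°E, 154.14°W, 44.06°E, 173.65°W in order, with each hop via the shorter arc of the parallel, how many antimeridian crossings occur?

3

Leg 1: +143.97° → -154.14°, shortest Δλ = 61.89° (east) — crosses 180°.
Leg 2: -154.14° → +44.06°, shortest Δλ = -161.8° (west) — crosses 180°.
Leg 3: +44.06° → -173.65°, shortest Δλ = 142.29° (east) — crosses 180°.
Total crossings: 3.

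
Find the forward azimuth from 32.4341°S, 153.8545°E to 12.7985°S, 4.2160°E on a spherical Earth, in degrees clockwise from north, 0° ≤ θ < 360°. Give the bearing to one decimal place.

217.7°

Δλ = 4.2160 − 153.8545 = -149.6385°.
θ = atan2( sin Δλ · cos φ₂ , cos φ₁ · sin φ₂ − sin φ₁ · cos φ₂ · cos Δλ )
  = atan2(-0.49290, -0.63824) = -142.322° → normalised to [0°, 360°): 217.678°.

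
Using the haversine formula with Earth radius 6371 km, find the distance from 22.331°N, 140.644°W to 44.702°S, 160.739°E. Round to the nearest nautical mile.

Δλ = 160.739 − -140.644 = 301.383°; wrapped into (−180°, 180°]: -58.617°.
Δφ = -44.702 − 22.331 = -67.033°.
a = sin²(Δφ/2) + cos φ₁ · cos φ₂ · sin²(Δλ/2) = 0.462444.
c = 2·atan2(√a, √(1−a)) = 1.49561 rad → d = 6371·c ≈ 9528.55 km ≈ 5145.01 nmi.

5145 nmi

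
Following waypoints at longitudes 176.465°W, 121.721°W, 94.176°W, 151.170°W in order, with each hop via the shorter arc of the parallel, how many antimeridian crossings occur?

0

Leg 1: -176.465° → -121.721°, shortest Δλ = 54.744° (east) — does not cross 180°.
Leg 2: -121.721° → -94.176°, shortest Δλ = 27.545° (east) — does not cross 180°.
Leg 3: -94.176° → -151.170°, shortest Δλ = -56.994° (west) — does not cross 180°.
Total crossings: 0.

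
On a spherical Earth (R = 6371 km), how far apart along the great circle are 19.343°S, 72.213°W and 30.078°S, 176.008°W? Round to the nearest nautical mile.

Δλ = -176.008 − -72.213 = -103.795°.
Δφ = -30.078 − -19.343 = -10.735°.
a = sin²(Δφ/2) + cos φ₁ · cos φ₂ · sin²(Δλ/2) = 0.514346.
c = 2·atan2(√a, √(1−a)) = 1.59949 rad → d = 6371·c ≈ 10190.36 km ≈ 5502.35 nmi.

5502 nmi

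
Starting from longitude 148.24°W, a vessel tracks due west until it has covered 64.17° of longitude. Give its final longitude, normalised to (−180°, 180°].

Start at -148.24°; shift −64.17° → -212.41°.
-212.41° lies outside (−180°, 180°]; add 360° → +147.59°.

147.59°E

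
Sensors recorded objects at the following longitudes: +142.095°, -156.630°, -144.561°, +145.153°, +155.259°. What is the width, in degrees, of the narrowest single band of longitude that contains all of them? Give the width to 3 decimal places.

Sort the longitudes: -156.630°, -144.561°, +142.095°, +145.153°, +155.259°.
Eastward gaps between consecutive values (wrapping around): 12.069°, 286.656°, 3.058°, 10.106°, 48.111°.
Largest gap = 286.656° ⇒ minimal covering band is its complement: 360° − 286.656° = 73.344°.
Band runs from +142.095° eastward to -144.561°, crossing the antimeridian.

73.344°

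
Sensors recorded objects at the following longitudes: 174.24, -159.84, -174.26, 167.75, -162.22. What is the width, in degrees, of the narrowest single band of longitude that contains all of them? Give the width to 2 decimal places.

32.41°

Sort the longitudes: -174.26°, -162.22°, -159.84°, +167.75°, +174.24°.
Eastward gaps between consecutive values (wrapping around): 12.04°, 2.38°, 327.59°, 6.49°, 11.50°.
Largest gap = 327.59° ⇒ minimal covering band is its complement: 360° − 327.59° = 32.41°.
Band runs from +167.75° eastward to -159.84°, crossing the antimeridian.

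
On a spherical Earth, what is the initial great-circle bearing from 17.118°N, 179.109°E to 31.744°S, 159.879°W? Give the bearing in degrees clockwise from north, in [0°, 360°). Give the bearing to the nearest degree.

158°

Δλ = -159.879 − 179.109 = -338.988°; wrapped into (−180°, 180°]: 21.012°.
θ = atan2( sin Δλ · cos φ₂ , cos φ₁ · sin φ₂ − sin φ₁ · cos φ₂ · cos Δλ )
  = atan2(0.30493, -0.73648) = 157.509° → normalised to [0°, 360°): 157.509°.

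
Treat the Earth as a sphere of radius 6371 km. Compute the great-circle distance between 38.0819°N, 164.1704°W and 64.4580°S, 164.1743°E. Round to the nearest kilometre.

11734 km

Δλ = 164.1743 − -164.1704 = 328.3447°; wrapped into (−180°, 180°]: -31.6553°.
Δφ = -64.4580 − 38.0819 = -102.5399°.
a = sin²(Δφ/2) + cos φ₁ · cos φ₂ · sin²(Δλ/2) = 0.633807.
c = 2·atan2(√a, √(1−a)) = 1.84171 rad → d = 6371·c ≈ 11733.54 km.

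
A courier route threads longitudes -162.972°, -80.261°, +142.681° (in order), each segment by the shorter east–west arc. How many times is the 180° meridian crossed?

1

Leg 1: -162.972° → -80.261°, shortest Δλ = 82.711° (east) — does not cross 180°.
Leg 2: -80.261° → +142.681°, shortest Δλ = -137.058° (west) — crosses 180°.
Total crossings: 1.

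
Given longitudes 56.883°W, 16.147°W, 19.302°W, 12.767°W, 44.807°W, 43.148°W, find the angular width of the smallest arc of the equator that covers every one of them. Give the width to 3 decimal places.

44.116°

Sort the longitudes: -56.883°, -44.807°, -43.148°, -19.302°, -16.147°, -12.767°.
Eastward gaps between consecutive values (wrapping around): 12.076°, 1.659°, 23.846°, 3.155°, 3.380°, 315.884°.
Largest gap = 315.884° ⇒ minimal covering band is its complement: 360° − 315.884° = 44.116°.
Band runs from -56.883° eastward to -12.767°.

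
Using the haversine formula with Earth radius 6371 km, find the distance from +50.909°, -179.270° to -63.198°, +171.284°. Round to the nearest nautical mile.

Δλ = 171.284 − -179.270 = 350.554°; wrapped into (−180°, 180°]: -9.446°.
Δφ = -63.198 − 50.909 = -114.107°.
a = sin²(Δφ/2) + cos φ₁ · cos φ₂ · sin²(Δλ/2) = 0.706149.
c = 2·atan2(√a, √(1−a)) = 1.99577 rad → d = 6371·c ≈ 12715.05 km ≈ 6865.58 nmi.

6866 nmi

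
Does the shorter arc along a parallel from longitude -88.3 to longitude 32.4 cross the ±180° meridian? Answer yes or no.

Signed shortest Δλ = ((32.4 − -88.3 + 180) mod 360) − 180 = 120.7°.
Going east by 120.7° from -88.3° reaches +32.4° without touching 180°.

No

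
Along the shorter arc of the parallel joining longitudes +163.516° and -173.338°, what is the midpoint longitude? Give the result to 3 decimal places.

Signed shortest Δλ from +163.516° to -173.338° is +23.146°.
Midpoint longitude = +163.516° + (+23.146°)/2 = +163.516° + 11.573° = +175.089°.
(The naïve average (+163.516 + -173.338)/2 = -4.911° is on the wrong side of the globe.)

+175.089°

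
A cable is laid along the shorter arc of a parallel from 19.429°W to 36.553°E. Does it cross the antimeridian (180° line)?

No

Signed shortest Δλ = ((36.553 − -19.429 + 180) mod 360) − 180 = 55.982°.
Going east by 55.982° from -19.429° reaches +36.553° without touching 180°.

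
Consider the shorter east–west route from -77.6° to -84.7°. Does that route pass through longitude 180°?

No

Signed shortest Δλ = ((-84.7 − -77.6 + 180) mod 360) − 180 = -7.1°.
Going west by 7.1° from -77.6° reaches -84.7° without touching 180°.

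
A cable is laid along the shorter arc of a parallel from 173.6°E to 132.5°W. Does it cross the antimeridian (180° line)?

Naïve |-132.5 − 173.6| = 306.1° > 180°, so the shorter arc goes the other way round — across 180°.
Signed shortest Δλ = ((-132.5 − 173.6 + 180) mod 360) − 180 = 53.9°.
Going east by 53.9° from +173.6° passes through 180° before reaching -132.5°.

Yes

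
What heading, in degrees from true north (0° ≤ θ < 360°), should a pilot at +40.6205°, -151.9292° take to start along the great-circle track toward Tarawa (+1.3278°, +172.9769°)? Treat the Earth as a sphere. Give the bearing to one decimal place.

Δλ = 172.9769 − -151.9292 = 324.9061°; wrapped into (−180°, 180°]: -35.0939°.
θ = atan2( sin Δλ · cos φ₂ , cos φ₁ · sin φ₂ − sin φ₁ · cos φ₂ · cos Δλ )
  = atan2(-0.57476, -0.51496) = -131.859° → normalised to [0°, 360°): 228.141°.

228.1°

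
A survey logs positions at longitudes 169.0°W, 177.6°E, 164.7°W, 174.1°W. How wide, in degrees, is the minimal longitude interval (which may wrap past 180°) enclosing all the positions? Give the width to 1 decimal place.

Sort the longitudes: -174.1°, -169.0°, -164.7°, +177.6°.
Eastward gaps between consecutive values (wrapping around): 5.1°, 4.3°, 342.3°, 8.3°.
Largest gap = 342.3° ⇒ minimal covering band is its complement: 360° − 342.3° = 17.7°.
Band runs from +177.6° eastward to -164.7°, crossing the antimeridian.

17.7°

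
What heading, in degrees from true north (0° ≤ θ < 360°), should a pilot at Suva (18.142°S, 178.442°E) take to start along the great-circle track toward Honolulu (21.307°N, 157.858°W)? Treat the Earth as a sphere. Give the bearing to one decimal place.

Δλ = -157.858 − 178.442 = -336.300°; wrapped into (−180°, 180°]: 23.700°.
θ = atan2( sin Δλ · cos φ₂ , cos φ₁ · sin φ₂ − sin φ₁ · cos φ₂ · cos Δλ )
  = atan2(0.37447, 0.61093) = 31.507° → normalised to [0°, 360°): 31.507°.

31.5°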